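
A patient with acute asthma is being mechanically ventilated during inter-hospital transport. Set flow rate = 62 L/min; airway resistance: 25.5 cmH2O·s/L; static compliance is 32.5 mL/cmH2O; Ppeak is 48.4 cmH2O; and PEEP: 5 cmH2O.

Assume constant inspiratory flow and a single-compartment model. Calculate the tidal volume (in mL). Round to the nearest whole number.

Flow: 62 L/min ÷ 60 = 1.0333 L/s.
Equation of motion (constant flow): PIP = Vt/C + R·V̇ + PEEP.
Vt/C = PIP − R·V̇ − PEEP = 48.4 − 26.349 − 5 = 17.051 cmH2O.
Vt = C × 17.051 = 32.5 × 17.051 = 554.16 mL.

554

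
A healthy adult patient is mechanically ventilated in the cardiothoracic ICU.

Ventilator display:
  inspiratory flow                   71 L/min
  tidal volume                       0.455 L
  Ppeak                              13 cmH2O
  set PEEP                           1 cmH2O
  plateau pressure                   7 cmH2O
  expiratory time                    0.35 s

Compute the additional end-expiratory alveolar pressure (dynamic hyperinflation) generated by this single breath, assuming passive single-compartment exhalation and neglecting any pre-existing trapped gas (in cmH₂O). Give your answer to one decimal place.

Flow: 71 L/min ÷ 60 = 1.1833 L/s.
R = (PIP − Pplat)/V̇ = (13 − 7) / 1.1833 = 6.0/1.1833 = 5.071 cmH2O·s/L.
C = Vt/(Pplat − PEEP) = 455.0 / (7 − 1) = 455.0/6.0 = 75.833 mL/cmH2O.
τ = R × C = 5.071 × 0.07583 L/cmH2O = 0.3845 s.
Fraction remaining = e^(−Te/τ) = e^(−0.35/0.3845) = 0.4024; trapped volume = 455.0 × 0.4024 = 183.09 mL.
Additional alveolar pressure from trapping ≈ V_trapped / C = 183.09 / 75.833 = 2.414 cmH2O.

2.4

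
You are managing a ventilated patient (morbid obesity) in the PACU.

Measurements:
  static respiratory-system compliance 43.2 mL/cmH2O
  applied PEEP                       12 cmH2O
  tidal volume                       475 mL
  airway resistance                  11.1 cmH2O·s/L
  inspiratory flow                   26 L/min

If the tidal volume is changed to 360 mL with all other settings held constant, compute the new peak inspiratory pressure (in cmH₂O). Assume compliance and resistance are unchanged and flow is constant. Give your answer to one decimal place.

Flow: 26 L/min ÷ 60 = 0.4333 L/s.
PIP = Vt/C + R·V̇ + PEEP (constant-flow equation of motion).
Only the elastic term changes: ΔPIP = ΔVt / C = (360 − 475) / 43.2 = -2.662 cmH2O.
Original PIP = 475/43.2 + 11.1×0.4333 + 12 = 27.805 cmH2O; new PIP = 27.805 + (-2.662) = 25.143 cmH2O.

25.1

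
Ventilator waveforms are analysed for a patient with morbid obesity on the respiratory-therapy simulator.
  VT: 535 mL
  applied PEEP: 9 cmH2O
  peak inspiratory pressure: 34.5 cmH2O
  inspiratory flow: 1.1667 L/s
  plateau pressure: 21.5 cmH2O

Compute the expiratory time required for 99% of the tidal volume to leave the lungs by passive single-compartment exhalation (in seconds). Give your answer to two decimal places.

2.20

R = (PIP − Pplat)/V̇ = (34.5 − 21.5) / 1.1667 = 13.0/1.1667 = 11.143 cmH2O·s/L.
C = Vt/(Pplat − PEEP) = 535.0 / (21.5 − 9) = 535.0/12.5 = 42.8 mL/cmH2O.
τ = R × C = 11.143 × 0.0428 L/cmH2O = 0.4769 s.
t = −τ·ln(1 − 0.99) = −0.4769·ln(0.01) = 2.196 s.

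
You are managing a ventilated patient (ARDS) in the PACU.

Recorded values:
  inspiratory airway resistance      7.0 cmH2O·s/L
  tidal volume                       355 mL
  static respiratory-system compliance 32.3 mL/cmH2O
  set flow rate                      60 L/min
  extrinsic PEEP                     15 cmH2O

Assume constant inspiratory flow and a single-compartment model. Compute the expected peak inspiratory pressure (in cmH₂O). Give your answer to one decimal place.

33.0

Flow: 60 L/min ÷ 60 = 1 L/s.
Equation of motion (constant flow): PIP = Vt/C + R·V̇ + PEEP.
PIP = 355/32.3 + 7.0×1 + 15 = 10.991 + 7.0 + 15 = 32.991 cmH2O.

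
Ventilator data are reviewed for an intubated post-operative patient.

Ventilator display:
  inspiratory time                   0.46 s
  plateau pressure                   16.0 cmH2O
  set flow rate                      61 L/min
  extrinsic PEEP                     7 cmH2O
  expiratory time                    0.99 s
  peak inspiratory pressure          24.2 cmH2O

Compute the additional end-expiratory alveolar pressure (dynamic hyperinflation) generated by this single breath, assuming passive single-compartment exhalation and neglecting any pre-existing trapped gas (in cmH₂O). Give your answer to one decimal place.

0.8

Flow: 61 L/min ÷ 60 = 1.0167 L/s.
Vt = flow × Ti = 1.0167 L/s × 0.46 s × 1000 mL/L = 467.68 mL.
R = (PIP − Pplat)/V̇ = (24.2 − 16.0) / 1.0167 = 8.2/1.0167 = 8.065 cmH2O·s/L.
C = Vt/(Pplat − PEEP) = 467.68 / (16.0 − 7) = 467.68/9.0 = 51.964 mL/cmH2O.
τ = R × C = 8.065 × 0.05196 L/cmH2O = 0.4191 s.
Fraction remaining = e^(−Te/τ) = e^(−0.99/0.4191) = 0.09421; trapped volume = 467.68 × 0.09421 = 44.06 mL.
Additional alveolar pressure from trapping ≈ V_trapped / C = 44.06 / 51.964 = 0.8479 cmH2O.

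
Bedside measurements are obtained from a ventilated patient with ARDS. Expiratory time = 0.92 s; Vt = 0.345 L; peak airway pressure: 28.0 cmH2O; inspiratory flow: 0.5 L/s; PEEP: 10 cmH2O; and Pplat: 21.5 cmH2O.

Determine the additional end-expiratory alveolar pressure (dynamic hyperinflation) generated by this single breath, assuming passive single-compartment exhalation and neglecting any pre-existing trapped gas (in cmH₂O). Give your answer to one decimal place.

1.1

R = (PIP − Pplat)/V̇ = (28.0 − 21.5) / 0.5 = 6.5/0.5 = 13.0 cmH2O·s/L.
C = Vt/(Pplat − PEEP) = 345.0 / (21.5 − 10) = 345.0/11.5 = 30.0 mL/cmH2O.
τ = R × C = 13.0 × 0.03 L/cmH2O = 0.39 s.
Fraction remaining = e^(−Te/τ) = e^(−0.92/0.39) = 0.09452; trapped volume = 345.0 × 0.09452 = 32.609 mL.
Additional alveolar pressure from trapping ≈ V_trapped / C = 32.609 / 30.0 = 1.087 cmH2O.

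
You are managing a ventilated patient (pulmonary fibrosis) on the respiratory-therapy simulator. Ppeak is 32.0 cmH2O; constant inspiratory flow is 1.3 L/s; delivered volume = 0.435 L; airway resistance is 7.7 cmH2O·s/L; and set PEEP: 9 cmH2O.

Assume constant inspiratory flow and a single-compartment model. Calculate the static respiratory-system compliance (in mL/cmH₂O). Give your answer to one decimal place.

33.5

Equation of motion (constant flow): PIP = Vt/C + R·V̇ + PEEP.
Vt/C = PIP − R·V̇ − PEEP = 32.0 − 7.7×1.3 − 9 = 32.0 − 10.01 − 9 = 12.99 cmH2O.
C = Vt / 12.99 = 435 / 12.99 = 33.487 mL/cmH2O.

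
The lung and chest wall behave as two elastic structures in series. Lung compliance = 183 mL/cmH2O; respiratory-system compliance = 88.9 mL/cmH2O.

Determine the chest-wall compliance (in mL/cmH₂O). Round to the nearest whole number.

1/Ccw = 1/Crs − 1/CL.
1/Ccw = 1/88.9 − 1/183 = 0.005784.
Ccw = 172.89 mL/cmH2O.

173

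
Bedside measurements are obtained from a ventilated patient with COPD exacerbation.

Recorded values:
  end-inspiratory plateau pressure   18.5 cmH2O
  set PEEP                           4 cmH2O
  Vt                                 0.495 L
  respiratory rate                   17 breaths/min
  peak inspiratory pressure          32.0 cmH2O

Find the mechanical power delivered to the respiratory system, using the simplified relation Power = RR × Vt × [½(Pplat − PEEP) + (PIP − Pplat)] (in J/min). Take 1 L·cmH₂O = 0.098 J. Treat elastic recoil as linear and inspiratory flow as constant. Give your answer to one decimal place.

Per-breath work = Vt × [½(Pplat−PEEP) + (PIP−Pplat)] = 0.495 × [0.5×14.5 + 13.5] = 0.495 × 20.75 = 10.271 L·cmH2O.
Power = 17 × 10.271 = 174.61 L·cmH2O/min.
× 0.098 J/(L·cmH2O) → 17.112 J/min.

17.1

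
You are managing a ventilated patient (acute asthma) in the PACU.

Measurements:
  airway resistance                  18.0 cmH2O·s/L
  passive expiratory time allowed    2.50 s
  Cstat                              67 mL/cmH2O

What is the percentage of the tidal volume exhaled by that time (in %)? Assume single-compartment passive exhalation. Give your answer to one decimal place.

87.4

τ = R × C = 18.0 × 67 mL/cmH2O = 18.0 × 0.067 L/cmH2O = 1.206 s.
Passive exhalation: V(t)/V₀ = e^(−t/τ) = e^(−2.50/1.206) = 0.1258.
Fraction exhaled = 1 − 0.1258 = 0.8742 → 87.42%.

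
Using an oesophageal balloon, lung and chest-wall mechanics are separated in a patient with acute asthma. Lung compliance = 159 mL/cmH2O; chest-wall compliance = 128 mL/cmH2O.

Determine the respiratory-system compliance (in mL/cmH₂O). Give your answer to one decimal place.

Lung and chest wall are elastances in series: 1/Crs = 1/CL + 1/Ccw.
1/Crs = 1/159 + 1/128 = 0.0141.
Crs = 70.922 mL/cmH2O.

70.9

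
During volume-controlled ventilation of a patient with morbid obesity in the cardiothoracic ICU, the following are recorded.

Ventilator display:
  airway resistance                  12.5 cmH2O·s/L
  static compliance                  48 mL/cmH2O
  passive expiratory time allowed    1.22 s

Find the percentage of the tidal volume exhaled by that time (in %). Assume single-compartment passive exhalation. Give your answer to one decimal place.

τ = R × C = 12.5 × 48 mL/cmH2O = 12.5 × 0.048 L/cmH2O = 0.6 s.
Passive exhalation: V(t)/V₀ = e^(−t/τ) = e^(−1.22/0.6) = 0.1309.
Fraction exhaled = 1 − 0.1309 = 0.8691 → 86.91%.

86.9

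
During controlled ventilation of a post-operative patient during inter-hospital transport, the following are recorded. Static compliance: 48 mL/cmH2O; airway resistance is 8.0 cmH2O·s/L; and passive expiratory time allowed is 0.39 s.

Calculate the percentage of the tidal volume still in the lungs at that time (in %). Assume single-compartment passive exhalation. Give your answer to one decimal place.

36.2

τ = R × C = 8.0 × 48 mL/cmH2O = 8.0 × 0.048 L/cmH2O = 0.384 s.
Passive exhalation: V(t)/V₀ = e^(−t/τ) = e^(−0.39/0.384) = 0.3622.
Fraction remaining = 0.3622 → 36.22%.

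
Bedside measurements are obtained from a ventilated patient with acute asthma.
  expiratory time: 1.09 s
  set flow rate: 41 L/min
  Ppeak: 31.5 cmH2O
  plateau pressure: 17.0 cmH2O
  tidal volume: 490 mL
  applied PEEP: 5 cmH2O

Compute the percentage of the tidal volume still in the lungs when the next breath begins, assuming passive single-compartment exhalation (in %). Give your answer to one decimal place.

Flow: 41 L/min ÷ 60 = 0.6833 L/s.
R = (PIP − Pplat)/V̇ = (31.5 − 17.0) / 0.6833 = 14.5/0.6833 = 21.221 cmH2O·s/L.
C = Vt/(Pplat − PEEP) = 490.0 / (17.0 − 5) = 490.0/12.0 = 40.833 mL/cmH2O.
τ = R × C = 21.221 × 0.04083 L/cmH2O = 0.8665 s.
Fraction remaining at end-expiration = e^(−Te/τ) = e^(−1.09/0.8665) = 0.2842 → 28.42%.

28.4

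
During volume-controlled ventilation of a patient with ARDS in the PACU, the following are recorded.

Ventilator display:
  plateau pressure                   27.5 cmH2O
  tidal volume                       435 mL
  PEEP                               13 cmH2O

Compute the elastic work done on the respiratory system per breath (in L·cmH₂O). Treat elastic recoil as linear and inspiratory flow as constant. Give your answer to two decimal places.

3.15

Elastic work ≈ ½ × (Pplat − PEEP) × Vt = 0.5 × (27.5 − 13) × 0.435 L = 0.5 × 14.5 × 0.435 = 3.154 L·cmH2O.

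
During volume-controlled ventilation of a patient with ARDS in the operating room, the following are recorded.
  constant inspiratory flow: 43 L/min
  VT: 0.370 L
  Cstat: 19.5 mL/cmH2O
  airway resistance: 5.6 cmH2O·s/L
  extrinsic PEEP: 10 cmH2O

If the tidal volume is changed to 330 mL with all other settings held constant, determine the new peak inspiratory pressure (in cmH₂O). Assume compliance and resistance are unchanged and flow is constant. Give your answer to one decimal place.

Flow: 43 L/min ÷ 60 = 0.7167 L/s.
PIP = Vt/C + R·V̇ + PEEP (constant-flow equation of motion).
Only the elastic term changes: ΔPIP = ΔVt / C = (330 − 370) / 19.5 = -2.051 cmH2O.
Original PIP = 370/19.5 + 5.6×0.7167 + 10 = 32.988 cmH2O; new PIP = 32.988 + (-2.051) = 30.937 cmH2O.

30.9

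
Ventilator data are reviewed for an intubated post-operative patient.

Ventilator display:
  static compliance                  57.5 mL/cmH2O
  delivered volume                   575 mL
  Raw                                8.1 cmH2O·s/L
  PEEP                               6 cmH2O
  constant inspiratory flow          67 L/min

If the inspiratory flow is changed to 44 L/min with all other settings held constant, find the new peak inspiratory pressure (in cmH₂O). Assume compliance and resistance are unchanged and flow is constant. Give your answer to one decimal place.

21.9

Flow: 67 L/min ÷ 60 = 1.1167 L/s.
New flow: 44 L/min ÷ 60 = 0.7333 L/s.
PIP = Vt/C + R·V̇ + PEEP (constant-flow equation of motion).
Only the resistive term changes: ΔPIP = R × ΔV̇ = 8.1 × (0.7333 − 1.1167) = 8.1 × -0.3834 = -3.106 cmH2O.
Original PIP = 575/57.5 + 8.1×1.1167 + 6 = 25.045 cmH2O; new PIP = 25.045 + (-3.106) = 21.939 cmH2O.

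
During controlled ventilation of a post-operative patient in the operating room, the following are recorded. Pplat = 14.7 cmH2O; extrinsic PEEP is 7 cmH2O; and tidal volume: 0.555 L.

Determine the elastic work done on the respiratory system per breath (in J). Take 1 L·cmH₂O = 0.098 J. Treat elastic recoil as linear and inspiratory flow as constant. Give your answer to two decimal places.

Elastic work ≈ ½ × (Pplat − PEEP) × Vt = 0.5 × (14.7 − 7) × 0.555 L = 0.5 × 7.7 × 0.555 = 2.137 L·cmH2O.
× 0.098 J/(L·cmH2O) → 0.2094 J.

0.21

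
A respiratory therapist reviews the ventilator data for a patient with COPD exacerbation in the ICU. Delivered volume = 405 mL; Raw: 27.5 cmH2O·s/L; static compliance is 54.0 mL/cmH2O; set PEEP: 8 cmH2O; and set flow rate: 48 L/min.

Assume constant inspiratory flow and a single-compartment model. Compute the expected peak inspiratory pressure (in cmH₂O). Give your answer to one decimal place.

37.5

Flow: 48 L/min ÷ 60 = 0.8 L/s.
Equation of motion (constant flow): PIP = Vt/C + R·V̇ + PEEP.
PIP = 405/54.0 + 27.5×0.8 + 8 = 7.5 + 22.0 + 8 = 37.5 cmH2O.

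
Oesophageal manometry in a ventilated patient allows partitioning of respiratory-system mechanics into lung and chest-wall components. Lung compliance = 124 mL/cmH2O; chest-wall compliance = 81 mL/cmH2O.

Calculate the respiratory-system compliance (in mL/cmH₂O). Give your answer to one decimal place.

Lung and chest wall are elastances in series: 1/Crs = 1/CL + 1/Ccw.
1/Crs = 1/124 + 1/81 = 0.02041.
Crs = 48.996 mL/cmH2O.

49.0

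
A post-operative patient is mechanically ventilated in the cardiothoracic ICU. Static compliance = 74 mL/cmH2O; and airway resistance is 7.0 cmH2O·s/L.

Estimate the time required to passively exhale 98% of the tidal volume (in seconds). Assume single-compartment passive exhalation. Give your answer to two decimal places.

τ = R × C = 7.0 × 74 mL/cmH2O = 7.0 × 0.074 L/cmH2O = 0.518 s.
Exhaled fraction f = 1 − e^(−t/τ) → t = −τ·ln(1 − f) = −0.518·ln(0.02) = 2.026 s.

2.03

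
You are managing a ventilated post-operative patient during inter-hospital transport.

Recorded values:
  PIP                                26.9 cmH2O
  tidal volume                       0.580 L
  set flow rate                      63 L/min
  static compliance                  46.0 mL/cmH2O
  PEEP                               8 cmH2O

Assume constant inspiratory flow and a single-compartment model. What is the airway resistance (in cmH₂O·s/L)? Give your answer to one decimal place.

6.0

Flow: 63 L/min ÷ 60 = 1.05 L/s.
Equation of motion (constant flow): PIP = Vt/C + R·V̇ + PEEP.
R·V̇ = PIP − Vt/C − PEEP = 26.9 − 580/46.0 − 8 = 26.9 − 12.609 − 8 = 6.291 cmH2O.
R = 6.291 / 1.05 = 5.991 cmH2O·s/L.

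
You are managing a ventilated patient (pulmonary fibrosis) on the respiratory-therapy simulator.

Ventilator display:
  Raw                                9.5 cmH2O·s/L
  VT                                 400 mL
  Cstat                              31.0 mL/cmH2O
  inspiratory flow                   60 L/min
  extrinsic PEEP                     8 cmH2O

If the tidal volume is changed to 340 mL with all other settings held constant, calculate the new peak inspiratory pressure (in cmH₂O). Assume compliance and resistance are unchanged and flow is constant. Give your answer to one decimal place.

28.5

Flow: 60 L/min ÷ 60 = 1 L/s.
PIP = Vt/C + R·V̇ + PEEP (constant-flow equation of motion).
Only the elastic term changes: ΔPIP = ΔVt / C = (340 − 400) / 31.0 = -1.935 cmH2O.
Original PIP = 400/31.0 + 9.5×1 + 8 = 30.403 cmH2O; new PIP = 30.403 + (-1.935) = 28.468 cmH2O.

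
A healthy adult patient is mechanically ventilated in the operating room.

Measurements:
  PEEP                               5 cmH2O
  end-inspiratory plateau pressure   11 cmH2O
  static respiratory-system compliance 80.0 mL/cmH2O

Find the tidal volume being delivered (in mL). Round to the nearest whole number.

Vt = Cstat × (Pplat − PEEP) = 80.0 × (11 − 5) = 80.0 × 6.0 = 480.0 mL.

480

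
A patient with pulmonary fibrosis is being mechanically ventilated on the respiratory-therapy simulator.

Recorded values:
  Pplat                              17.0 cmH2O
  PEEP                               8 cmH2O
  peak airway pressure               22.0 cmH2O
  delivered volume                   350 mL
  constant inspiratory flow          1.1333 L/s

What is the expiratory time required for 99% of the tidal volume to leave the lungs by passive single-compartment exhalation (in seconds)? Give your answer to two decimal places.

0.79

R = (PIP − Pplat)/V̇ = (22.0 − 17.0) / 1.1333 = 5.0/1.1333 = 4.412 cmH2O·s/L.
C = Vt/(Pplat − PEEP) = 350.0 / (17.0 − 8) = 350.0/9.0 = 38.889 mL/cmH2O.
τ = R × C = 4.412 × 0.03889 L/cmH2O = 0.1716 s.
t = −τ·ln(1 − 0.99) = −0.1716·ln(0.01) = 0.7902 s.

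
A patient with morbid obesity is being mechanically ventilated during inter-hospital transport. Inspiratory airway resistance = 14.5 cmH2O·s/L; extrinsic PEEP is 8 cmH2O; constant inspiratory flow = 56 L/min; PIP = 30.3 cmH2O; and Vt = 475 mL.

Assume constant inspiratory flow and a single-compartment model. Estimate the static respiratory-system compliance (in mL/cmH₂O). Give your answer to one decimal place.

Flow: 56 L/min ÷ 60 = 0.9333 L/s.
Equation of motion (constant flow): PIP = Vt/C + R·V̇ + PEEP.
Vt/C = PIP − R·V̇ − PEEP = 30.3 − 14.5×0.9333 − 8 = 30.3 − 13.533 − 8 = 8.767 cmH2O.
C = Vt / 8.767 = 475 / 8.767 = 54.18 mL/cmH2O.

54.2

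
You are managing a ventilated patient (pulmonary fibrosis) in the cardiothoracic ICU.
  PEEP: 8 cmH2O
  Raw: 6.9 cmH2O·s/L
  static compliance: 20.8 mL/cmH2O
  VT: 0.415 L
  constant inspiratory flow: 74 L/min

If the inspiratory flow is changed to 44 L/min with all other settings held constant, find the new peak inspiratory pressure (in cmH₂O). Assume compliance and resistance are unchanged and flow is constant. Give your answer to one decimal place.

Flow: 74 L/min ÷ 60 = 1.2333 L/s.
New flow: 44 L/min ÷ 60 = 0.7333 L/s.
PIP = Vt/C + R·V̇ + PEEP (constant-flow equation of motion).
Only the resistive term changes: ΔPIP = R × ΔV̇ = 6.9 × (0.7333 − 1.2333) = 6.9 × -0.5 = -3.45 cmH2O.
Original PIP = 415/20.8 + 6.9×1.2333 + 8 = 36.462 cmH2O; new PIP = 36.462 + (-3.45) = 33.012 cmH2O.

33.0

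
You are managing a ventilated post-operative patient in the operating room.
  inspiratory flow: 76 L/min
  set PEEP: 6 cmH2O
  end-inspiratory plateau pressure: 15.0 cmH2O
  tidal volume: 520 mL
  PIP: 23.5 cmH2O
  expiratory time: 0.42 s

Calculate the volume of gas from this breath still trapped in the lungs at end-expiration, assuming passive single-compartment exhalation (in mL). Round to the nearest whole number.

Flow: 76 L/min ÷ 60 = 1.2667 L/s.
R = (PIP − Pplat)/V̇ = (23.5 − 15.0) / 1.2667 = 8.5/1.2667 = 6.71 cmH2O·s/L.
C = Vt/(Pplat − PEEP) = 520.0 / (15.0 − 6) = 520.0/9.0 = 57.778 mL/cmH2O.
τ = R × C = 6.71 × 0.05778 L/cmH2O = 0.3877 s.
Fraction remaining = e^(−Te/τ) = e^(−0.42/0.3877) = 0.3385.
Trapped volume = 520.0 × 0.3385 = 176.02 mL.

176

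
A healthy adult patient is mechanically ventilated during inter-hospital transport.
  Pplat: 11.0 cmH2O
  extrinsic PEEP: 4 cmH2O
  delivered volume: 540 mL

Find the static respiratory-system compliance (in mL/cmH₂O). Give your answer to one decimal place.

Cstat = Vt / (Pplat − PEEP) = 540 / (11.0 − 4) = 540 / 7.0 = 77.143 mL/cmH2O.

77.1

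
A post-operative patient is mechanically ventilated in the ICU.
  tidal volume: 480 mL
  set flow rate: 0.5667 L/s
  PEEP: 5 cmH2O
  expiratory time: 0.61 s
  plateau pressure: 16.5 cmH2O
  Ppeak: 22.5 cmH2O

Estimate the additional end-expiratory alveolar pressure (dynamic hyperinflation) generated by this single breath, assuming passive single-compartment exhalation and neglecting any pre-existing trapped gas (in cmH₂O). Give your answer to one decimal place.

2.9

R = (PIP − Pplat)/V̇ = (22.5 − 16.5) / 0.5667 = 6.0/0.5667 = 10.588 cmH2O·s/L.
C = Vt/(Pplat − PEEP) = 480.0 / (16.5 − 5) = 480.0/11.5 = 41.739 mL/cmH2O.
τ = R × C = 10.588 × 0.04174 L/cmH2O = 0.4419 s.
Fraction remaining = e^(−Te/τ) = e^(−0.61/0.4419) = 0.2515; trapped volume = 480.0 × 0.2515 = 120.72 mL.
Additional alveolar pressure from trapping ≈ V_trapped / C = 120.72 / 41.739 = 2.892 cmH2O.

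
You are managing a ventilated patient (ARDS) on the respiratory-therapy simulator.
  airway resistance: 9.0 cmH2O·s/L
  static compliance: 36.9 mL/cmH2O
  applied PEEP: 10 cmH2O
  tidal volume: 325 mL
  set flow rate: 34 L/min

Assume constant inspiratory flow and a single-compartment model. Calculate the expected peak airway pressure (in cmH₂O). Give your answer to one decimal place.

23.9

Flow: 34 L/min ÷ 60 = 0.5667 L/s.
Equation of motion (constant flow): PIP = Vt/C + R·V̇ + PEEP.
PIP = 325/36.9 + 9.0×0.5667 + 10 = 8.808 + 5.1 + 10 = 23.908 cmH2O.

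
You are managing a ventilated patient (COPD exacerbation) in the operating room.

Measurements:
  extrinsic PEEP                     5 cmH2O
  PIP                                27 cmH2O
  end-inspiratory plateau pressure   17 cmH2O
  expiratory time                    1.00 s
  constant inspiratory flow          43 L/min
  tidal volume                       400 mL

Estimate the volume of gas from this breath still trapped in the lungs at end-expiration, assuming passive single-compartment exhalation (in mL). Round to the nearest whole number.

Flow: 43 L/min ÷ 60 = 0.7167 L/s.
R = (PIP − Pplat)/V̇ = (27 − 17) / 0.7167 = 10.0/0.7167 = 13.953 cmH2O·s/L.
C = Vt/(Pplat − PEEP) = 400.0 / (17 − 5) = 400.0/12.0 = 33.333 mL/cmH2O.
τ = R × C = 13.953 × 0.03333 L/cmH2O = 0.4651 s.
Fraction remaining = e^(−Te/τ) = e^(−1.00/0.4651) = 0.1165.
Trapped volume = 400.0 × 0.1165 = 46.6 mL.

47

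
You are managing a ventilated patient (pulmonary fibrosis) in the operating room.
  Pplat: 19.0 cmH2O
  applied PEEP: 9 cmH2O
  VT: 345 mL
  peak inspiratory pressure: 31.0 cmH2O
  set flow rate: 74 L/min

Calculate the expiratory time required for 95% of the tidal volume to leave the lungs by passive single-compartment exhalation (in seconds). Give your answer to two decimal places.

1.01

Flow: 74 L/min ÷ 60 = 1.2333 L/s.
R = (PIP − Pplat)/V̇ = (31.0 − 19.0) / 1.2333 = 12.0/1.2333 = 9.73 cmH2O·s/L.
C = Vt/(Pplat − PEEP) = 345.0 / (19.0 − 9) = 345.0/10.0 = 34.5 mL/cmH2O.
τ = R × C = 9.73 × 0.0345 L/cmH2O = 0.3357 s.
t = −τ·ln(1 − 0.95) = −0.3357·ln(0.05) = 1.006 s.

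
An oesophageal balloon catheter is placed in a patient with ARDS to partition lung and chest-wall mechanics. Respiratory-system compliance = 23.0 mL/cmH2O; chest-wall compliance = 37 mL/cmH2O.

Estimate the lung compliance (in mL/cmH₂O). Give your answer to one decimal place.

1/CL = 1/Crs − 1/Ccw.
1/CL = 1/23.0 − 1/37 = 0.01645.
CL = 60.79 mL/cmH2O.

60.8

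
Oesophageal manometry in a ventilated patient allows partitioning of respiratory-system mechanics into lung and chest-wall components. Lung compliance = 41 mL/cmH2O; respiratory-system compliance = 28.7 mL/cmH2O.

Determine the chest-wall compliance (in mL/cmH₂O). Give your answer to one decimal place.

95.7

1/Ccw = 1/Crs − 1/CL.
1/Ccw = 1/28.7 − 1/41 = 0.01045.
Ccw = 95.694 mL/cmH2O.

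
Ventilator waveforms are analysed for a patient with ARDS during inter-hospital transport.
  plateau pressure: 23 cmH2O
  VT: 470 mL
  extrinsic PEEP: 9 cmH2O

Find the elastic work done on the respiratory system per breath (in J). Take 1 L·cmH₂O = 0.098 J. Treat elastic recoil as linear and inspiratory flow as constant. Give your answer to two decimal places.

0.32

Elastic work ≈ ½ × (Pplat − PEEP) × Vt = 0.5 × (23 − 9) × 0.470 L = 0.5 × 14.0 × 0.470 = 3.29 L·cmH2O.
× 0.098 J/(L·cmH2O) → 0.3224 J.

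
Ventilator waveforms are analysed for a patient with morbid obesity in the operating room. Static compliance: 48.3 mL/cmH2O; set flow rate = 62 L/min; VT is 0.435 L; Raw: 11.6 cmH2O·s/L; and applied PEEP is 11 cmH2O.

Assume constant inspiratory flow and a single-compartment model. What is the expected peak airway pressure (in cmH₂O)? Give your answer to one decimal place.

Flow: 62 L/min ÷ 60 = 1.0333 L/s.
Equation of motion (constant flow): PIP = Vt/C + R·V̇ + PEEP.
PIP = 435/48.3 + 11.6×1.0333 + 11 = 9.006 + 11.986 + 11 = 31.992 cmH2O.

32.0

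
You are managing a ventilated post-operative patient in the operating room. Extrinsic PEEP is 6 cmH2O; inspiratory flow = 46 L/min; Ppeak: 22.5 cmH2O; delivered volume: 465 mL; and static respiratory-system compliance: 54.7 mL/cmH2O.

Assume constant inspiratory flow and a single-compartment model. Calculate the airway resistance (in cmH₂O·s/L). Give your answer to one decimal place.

10.4

Flow: 46 L/min ÷ 60 = 0.7667 L/s.
Equation of motion (constant flow): PIP = Vt/C + R·V̇ + PEEP.
R·V̇ = PIP − Vt/C − PEEP = 22.5 − 465/54.7 − 6 = 22.5 − 8.501 − 6 = 7.999 cmH2O.
R = 7.999 / 0.7667 = 10.433 cmH2O·s/L.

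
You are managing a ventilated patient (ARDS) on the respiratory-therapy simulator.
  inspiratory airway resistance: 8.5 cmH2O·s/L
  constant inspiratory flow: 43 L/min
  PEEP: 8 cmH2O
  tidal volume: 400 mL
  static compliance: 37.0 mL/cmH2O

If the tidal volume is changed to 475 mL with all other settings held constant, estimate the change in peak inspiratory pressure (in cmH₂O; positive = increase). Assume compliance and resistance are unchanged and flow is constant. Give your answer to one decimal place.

2.0

PIP = Vt/C + R·V̇ + PEEP (constant-flow equation of motion).
Only the elastic term changes: ΔPIP = ΔVt / C = (475 − 400) / 37.0 = 2.027 cmH2O.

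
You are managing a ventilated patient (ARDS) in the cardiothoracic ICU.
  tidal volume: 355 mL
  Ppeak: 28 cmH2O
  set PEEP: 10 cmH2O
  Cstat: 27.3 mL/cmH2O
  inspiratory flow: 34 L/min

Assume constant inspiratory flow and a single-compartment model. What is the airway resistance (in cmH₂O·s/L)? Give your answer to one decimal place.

8.8

Flow: 34 L/min ÷ 60 = 0.5667 L/s.
Equation of motion (constant flow): PIP = Vt/C + R·V̇ + PEEP.
R·V̇ = PIP − Vt/C − PEEP = 28 − 355/27.3 − 10 = 28 − 13.004 − 10 = 4.996 cmH2O.
R = 4.996 / 0.5667 = 8.816 cmH2O·s/L.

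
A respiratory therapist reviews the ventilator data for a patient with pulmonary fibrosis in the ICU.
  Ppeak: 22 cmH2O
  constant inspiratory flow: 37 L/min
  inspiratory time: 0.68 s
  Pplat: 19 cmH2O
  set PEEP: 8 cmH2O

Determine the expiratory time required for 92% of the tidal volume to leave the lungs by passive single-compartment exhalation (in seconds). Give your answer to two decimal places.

0.47

Flow: 37 L/min ÷ 60 = 0.6167 L/s.
Vt = flow × Ti = 0.6167 L/s × 0.68 s × 1000 mL/L = 419.36 mL.
R = (PIP − Pplat)/V̇ = (22 − 19) / 0.6167 = 3.0/0.6167 = 4.865 cmH2O·s/L.
C = Vt/(Pplat − PEEP) = 419.36 / (19 − 8) = 419.36/11.0 = 38.124 mL/cmH2O.
τ = R × C = 4.865 × 0.03812 L/cmH2O = 0.1855 s.
t = −τ·ln(1 − 0.92) = −0.1855·ln(0.08) = 0.4685 s.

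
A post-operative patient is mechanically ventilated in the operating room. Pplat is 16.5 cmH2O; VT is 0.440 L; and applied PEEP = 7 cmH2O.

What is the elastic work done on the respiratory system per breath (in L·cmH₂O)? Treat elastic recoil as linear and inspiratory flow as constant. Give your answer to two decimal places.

2.09

Elastic work ≈ ½ × (Pplat − PEEP) × Vt = 0.5 × (16.5 − 7) × 0.440 L = 0.5 × 9.5 × 0.440 = 2.09 L·cmH2O.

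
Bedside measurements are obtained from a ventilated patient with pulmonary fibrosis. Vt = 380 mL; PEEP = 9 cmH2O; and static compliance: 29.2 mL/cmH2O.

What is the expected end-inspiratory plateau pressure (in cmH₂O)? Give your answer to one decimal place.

Pplat = PEEP + Vt / Cstat = 9 + 380 / 29.2 = 9 + 13.014 = 22.014 cmH2O.

22.0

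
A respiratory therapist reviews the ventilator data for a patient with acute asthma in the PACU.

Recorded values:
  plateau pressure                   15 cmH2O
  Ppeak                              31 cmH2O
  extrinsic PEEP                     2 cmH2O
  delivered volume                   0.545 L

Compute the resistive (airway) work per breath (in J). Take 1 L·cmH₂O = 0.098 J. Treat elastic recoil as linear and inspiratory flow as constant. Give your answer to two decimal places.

With constant inspiratory flow the resistive pressure is constant at PIP − Pplat = 31 − 15 = 16.0 cmH2O, so resistive work = 16.0 × 0.545 = 8.72 L·cmH2O.
× 0.098 J/(L·cmH2O) → 0.8546 J.

0.85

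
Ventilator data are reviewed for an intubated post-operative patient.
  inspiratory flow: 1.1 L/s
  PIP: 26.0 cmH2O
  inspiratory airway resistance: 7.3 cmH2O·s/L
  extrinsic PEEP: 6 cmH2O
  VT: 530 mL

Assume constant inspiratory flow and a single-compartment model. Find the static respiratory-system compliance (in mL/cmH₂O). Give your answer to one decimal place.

Equation of motion (constant flow): PIP = Vt/C + R·V̇ + PEEP.
Vt/C = PIP − R·V̇ − PEEP = 26.0 − 7.3×1.1 − 6 = 26.0 − 8.03 − 6 = 11.97 cmH2O.
C = Vt / 11.97 = 530 / 11.97 = 44.277 mL/cmH2O.

44.3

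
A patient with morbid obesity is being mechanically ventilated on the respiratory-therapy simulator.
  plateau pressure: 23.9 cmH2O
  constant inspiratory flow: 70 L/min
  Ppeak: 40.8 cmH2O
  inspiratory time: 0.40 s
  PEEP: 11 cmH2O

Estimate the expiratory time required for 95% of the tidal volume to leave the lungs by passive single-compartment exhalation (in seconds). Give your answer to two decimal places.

Flow: 70 L/min ÷ 60 = 1.1667 L/s.
Vt = flow × Ti = 1.1667 L/s × 0.40 s × 1000 mL/L = 466.68 mL.
R = (PIP − Pplat)/V̇ = (40.8 − 23.9) / 1.1667 = 16.9/1.1667 = 14.485 cmH2O·s/L.
C = Vt/(Pplat − PEEP) = 466.68 / (23.9 − 11) = 466.68/12.9 = 36.177 mL/cmH2O.
τ = R × C = 14.485 × 0.03618 L/cmH2O = 0.5241 s.
t = −τ·ln(1 − 0.95) = −0.5241·ln(0.05) = 1.57 s.

1.57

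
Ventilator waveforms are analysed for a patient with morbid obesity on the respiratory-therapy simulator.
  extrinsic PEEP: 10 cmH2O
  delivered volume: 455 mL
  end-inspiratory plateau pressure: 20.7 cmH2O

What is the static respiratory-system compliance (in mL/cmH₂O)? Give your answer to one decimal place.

42.5

Cstat = Vt / (Pplat − PEEP) = 455 / (20.7 − 10) = 455 / 10.7 = 42.523 mL/cmH2O.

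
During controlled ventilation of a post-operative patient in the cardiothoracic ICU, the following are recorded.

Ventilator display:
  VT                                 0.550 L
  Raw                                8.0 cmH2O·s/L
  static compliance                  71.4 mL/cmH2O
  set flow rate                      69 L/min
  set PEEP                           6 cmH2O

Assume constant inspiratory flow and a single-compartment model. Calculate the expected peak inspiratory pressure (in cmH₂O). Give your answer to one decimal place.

Flow: 69 L/min ÷ 60 = 1.15 L/s.
Equation of motion (constant flow): PIP = Vt/C + R·V̇ + PEEP.
PIP = 550/71.4 + 8.0×1.15 + 6 = 7.703 + 9.2 + 6 = 22.903 cmH2O.

22.9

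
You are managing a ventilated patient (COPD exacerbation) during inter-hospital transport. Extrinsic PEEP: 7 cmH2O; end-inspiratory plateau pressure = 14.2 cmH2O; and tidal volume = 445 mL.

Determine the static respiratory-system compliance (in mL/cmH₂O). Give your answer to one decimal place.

Cstat = Vt / (Pplat − PEEP) = 445 / (14.2 − 7) = 445 / 7.2 = 61.806 mL/cmH2O.

61.8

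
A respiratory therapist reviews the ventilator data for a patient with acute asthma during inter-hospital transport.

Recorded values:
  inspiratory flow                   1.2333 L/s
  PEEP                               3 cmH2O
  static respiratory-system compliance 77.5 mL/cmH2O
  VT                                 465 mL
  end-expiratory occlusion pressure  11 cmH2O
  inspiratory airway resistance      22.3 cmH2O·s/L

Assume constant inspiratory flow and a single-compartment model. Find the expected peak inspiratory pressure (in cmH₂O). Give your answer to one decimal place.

Total PEEP = 11 cmH2O (set 3 + intrinsic 8); this is the baseline alveolar pressure.
Equation of motion (constant flow): PIP = Vt/C + R·V̇ + PEEP.
PIP = 465/77.5 + 22.3×1.2333 + 11 = 6.0 + 27.503 + 11 = 44.503 cmH2O.

44.5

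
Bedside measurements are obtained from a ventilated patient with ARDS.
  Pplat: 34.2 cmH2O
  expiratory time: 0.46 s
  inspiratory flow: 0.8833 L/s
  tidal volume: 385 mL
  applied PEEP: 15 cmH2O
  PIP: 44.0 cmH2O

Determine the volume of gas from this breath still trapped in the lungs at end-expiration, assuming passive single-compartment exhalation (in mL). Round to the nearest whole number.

R = (PIP − Pplat)/V̇ = (44.0 − 34.2) / 0.8833 = 9.8/0.8833 = 11.095 cmH2O·s/L.
C = Vt/(Pplat − PEEP) = 385.0 / (34.2 − 15) = 385.0/19.2 = 20.052 mL/cmH2O.
τ = R × C = 11.095 × 0.02005 L/cmH2O = 0.2225 s.
Fraction remaining = e^(−Te/τ) = e^(−0.46/0.2225) = 0.1265.
Trapped volume = 385.0 × 0.1265 = 48.703 mL.

49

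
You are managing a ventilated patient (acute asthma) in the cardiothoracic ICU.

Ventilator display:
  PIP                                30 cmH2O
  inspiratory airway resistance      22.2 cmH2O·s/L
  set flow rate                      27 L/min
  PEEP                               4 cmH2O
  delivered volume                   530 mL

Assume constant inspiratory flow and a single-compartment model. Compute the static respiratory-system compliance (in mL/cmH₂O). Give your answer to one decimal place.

33.1

Flow: 27 L/min ÷ 60 = 0.45 L/s.
Equation of motion (constant flow): PIP = Vt/C + R·V̇ + PEEP.
Vt/C = PIP − R·V̇ − PEEP = 30 − 22.2×0.45 − 4 = 30 − 9.99 − 4 = 16.01 cmH2O.
C = Vt / 16.01 = 530 / 16.01 = 33.104 mL/cmH2O.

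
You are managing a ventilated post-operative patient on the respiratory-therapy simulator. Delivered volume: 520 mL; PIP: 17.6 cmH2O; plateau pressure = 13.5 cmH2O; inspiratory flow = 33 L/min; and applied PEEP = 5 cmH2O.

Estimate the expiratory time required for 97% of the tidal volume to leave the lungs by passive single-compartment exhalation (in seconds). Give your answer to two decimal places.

Flow: 33 L/min ÷ 60 = 0.55 L/s.
R = (PIP − Pplat)/V̇ = (17.6 − 13.5) / 0.55 = 4.1/0.55 = 7.455 cmH2O·s/L.
C = Vt/(Pplat − PEEP) = 520.0 / (13.5 − 5) = 520.0/8.5 = 61.176 mL/cmH2O.
τ = R × C = 7.455 × 0.06118 L/cmH2O = 0.4561 s.
t = −τ·ln(1 − 0.97) = −0.4561·ln(0.03) = 1.599 s.

1.60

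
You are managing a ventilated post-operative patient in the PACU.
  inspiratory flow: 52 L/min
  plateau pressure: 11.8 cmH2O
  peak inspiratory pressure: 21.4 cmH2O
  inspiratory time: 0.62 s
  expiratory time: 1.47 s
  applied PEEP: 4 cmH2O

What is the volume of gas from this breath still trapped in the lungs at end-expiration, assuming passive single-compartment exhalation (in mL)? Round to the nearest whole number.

78

Flow: 52 L/min ÷ 60 = 0.8667 L/s.
Vt = flow × Ti = 0.8667 L/s × 0.62 s × 1000 mL/L = 537.35 mL.
R = (PIP − Pplat)/V̇ = (21.4 − 11.8) / 0.8667 = 9.6/0.8667 = 11.076 cmH2O·s/L.
C = Vt/(Pplat − PEEP) = 537.35 / (11.8 − 4) = 537.35/7.8 = 68.891 mL/cmH2O.
τ = R × C = 11.076 × 0.06889 L/cmH2O = 0.763 s.
Fraction remaining = e^(−Te/τ) = e^(−1.47/0.763) = 0.1456.
Trapped volume = 537.35 × 0.1456 = 78.238 mL.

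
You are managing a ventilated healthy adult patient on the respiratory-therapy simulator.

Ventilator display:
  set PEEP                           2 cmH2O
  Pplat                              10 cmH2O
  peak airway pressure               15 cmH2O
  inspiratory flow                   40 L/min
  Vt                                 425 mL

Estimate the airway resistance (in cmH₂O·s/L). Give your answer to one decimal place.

Flow: 40 L/min ÷ 60 = 0.6667 L/s.
Raw = (PIP − Pplat) / flow = (15 − 10) / 0.6667 = 5.0 / 0.6667 = 7.5 cmH2O·s/L.

7.5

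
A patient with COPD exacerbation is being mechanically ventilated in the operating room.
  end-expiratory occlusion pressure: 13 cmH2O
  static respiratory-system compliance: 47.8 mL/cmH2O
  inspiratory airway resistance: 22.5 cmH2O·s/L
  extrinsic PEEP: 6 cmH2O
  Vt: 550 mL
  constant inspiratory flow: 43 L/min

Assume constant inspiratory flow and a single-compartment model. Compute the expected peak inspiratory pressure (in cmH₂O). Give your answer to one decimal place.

Flow: 43 L/min ÷ 60 = 0.7167 L/s.
Total PEEP = 13 cmH2O (set 6 + intrinsic 7); this is the baseline alveolar pressure.
Equation of motion (constant flow): PIP = Vt/C + R·V̇ + PEEP.
PIP = 550/47.8 + 22.5×0.7167 + 13 = 11.506 + 16.126 + 13 = 40.632 cmH2O.

40.6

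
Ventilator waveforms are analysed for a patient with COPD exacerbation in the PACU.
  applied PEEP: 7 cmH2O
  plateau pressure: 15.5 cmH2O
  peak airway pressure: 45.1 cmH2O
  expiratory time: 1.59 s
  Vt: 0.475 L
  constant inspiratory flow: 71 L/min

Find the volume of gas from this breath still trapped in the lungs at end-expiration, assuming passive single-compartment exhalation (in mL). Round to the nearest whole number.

Flow: 71 L/min ÷ 60 = 1.1833 L/s.
R = (PIP − Pplat)/V̇ = (45.1 − 15.5) / 1.1833 = 29.6/1.1833 = 25.015 cmH2O·s/L.
C = Vt/(Pplat − PEEP) = 475.0 / (15.5 − 7) = 475.0/8.5 = 55.882 mL/cmH2O.
τ = R × C = 25.015 × 0.05588 L/cmH2O = 1.398 s.
Fraction remaining = e^(−Te/τ) = e^(−1.59/1.398) = 0.3207.
Trapped volume = 475.0 × 0.3207 = 152.33 mL.

152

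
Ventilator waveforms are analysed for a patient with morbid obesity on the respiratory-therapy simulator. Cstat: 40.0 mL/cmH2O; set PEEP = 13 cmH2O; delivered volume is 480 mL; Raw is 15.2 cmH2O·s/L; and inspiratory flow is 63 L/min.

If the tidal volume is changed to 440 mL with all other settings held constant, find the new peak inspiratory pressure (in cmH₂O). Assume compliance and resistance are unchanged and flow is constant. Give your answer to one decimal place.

Flow: 63 L/min ÷ 60 = 1.05 L/s.
PIP = Vt/C + R·V̇ + PEEP (constant-flow equation of motion).
Only the elastic term changes: ΔPIP = ΔVt / C = (440 − 480) / 40.0 = -1.0 cmH2O.
Original PIP = 480/40.0 + 15.2×1.05 + 13 = 40.96 cmH2O; new PIP = 40.96 + (-1.0) = 39.96 cmH2O.

40.0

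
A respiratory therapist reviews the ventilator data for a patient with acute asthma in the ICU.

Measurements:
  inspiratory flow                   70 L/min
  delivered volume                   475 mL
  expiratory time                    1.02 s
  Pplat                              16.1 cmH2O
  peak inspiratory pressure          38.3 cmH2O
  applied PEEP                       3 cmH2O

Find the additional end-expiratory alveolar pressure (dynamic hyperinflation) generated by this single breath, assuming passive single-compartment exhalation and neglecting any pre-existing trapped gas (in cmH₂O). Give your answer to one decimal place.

3.0

Flow: 70 L/min ÷ 60 = 1.1667 L/s.
R = (PIP − Pplat)/V̇ = (38.3 − 16.1) / 1.1667 = 22.2/1.1667 = 19.028 cmH2O·s/L.
C = Vt/(Pplat − PEEP) = 475.0 / (16.1 − 3) = 475.0/13.1 = 36.26 mL/cmH2O.
τ = R × C = 19.028 × 0.03626 L/cmH2O = 0.69 s.
Fraction remaining = e^(−Te/τ) = e^(−1.02/0.69) = 0.228; trapped volume = 475.0 × 0.228 = 108.3 mL.
Additional alveolar pressure from trapping ≈ V_trapped / C = 108.3 / 36.26 = 2.987 cmH2O.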